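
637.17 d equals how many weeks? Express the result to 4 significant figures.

91.02 wk

1 day = 0.142857 wk.
So 637.17 × 0.142857 ≈ 91.02 wk.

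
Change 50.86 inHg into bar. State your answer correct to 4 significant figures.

1.722 bar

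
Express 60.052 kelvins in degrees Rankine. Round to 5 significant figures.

°R = K × 9/5.
Applying the formula gives 108.09 °R.

108.09 °R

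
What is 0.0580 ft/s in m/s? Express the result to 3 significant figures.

1 ft/s = 0.304800 m/s.
Then 0.0580 × 0.304800 ≈ 0.0177 m/s.

0.0177 meters per second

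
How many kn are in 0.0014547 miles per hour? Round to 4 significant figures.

0.001264 knots

1 mile per hour = 0.868976 knots.
Then 0.0014547 × 0.868976 ≈ 0.001264 kn.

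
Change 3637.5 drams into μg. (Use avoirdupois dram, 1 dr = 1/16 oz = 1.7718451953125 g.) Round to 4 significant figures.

6.445 × 10^9 micrograms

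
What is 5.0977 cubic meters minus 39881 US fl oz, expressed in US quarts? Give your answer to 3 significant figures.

4140 US qt

5.0977 m³ = 5386.68 US qt and 39881 US fl oz = 1246.28 US qt.
5386.68 − 1246.28 ≈ 4140 US qt.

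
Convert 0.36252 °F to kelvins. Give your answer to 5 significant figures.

255.57 kelvins

K = (°F + 459.67) × 5/9.
Applying the formula gives 255.57 K.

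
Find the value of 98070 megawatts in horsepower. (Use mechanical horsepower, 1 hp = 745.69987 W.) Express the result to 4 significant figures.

1.315 × 10^8 hp

1 megawatt = 1341.02 horsepower.
Then 98070 × 1341.02 ≈ 1.315 × 10^8 hp.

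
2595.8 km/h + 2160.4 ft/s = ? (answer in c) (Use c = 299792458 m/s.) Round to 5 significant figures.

2595.8 km/h = 2.40518 × 10^-6 c and 2160.4 ft/s = 2.19649 × 10^-6 c.
2.40518 × 10^-6 + 2.19649 × 10^-6 ≈ 4.6017 × 10^-6 c.

4.6017 × 10^-6 c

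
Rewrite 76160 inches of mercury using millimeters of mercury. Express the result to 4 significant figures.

1.934e+6 mmHg

1 inHg = 25.4000 mmHg.
So 76160 × 25.4000 ≈ 1.934e+6 mmHg.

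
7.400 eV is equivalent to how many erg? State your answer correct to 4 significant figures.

1.186 × 10^-11 erg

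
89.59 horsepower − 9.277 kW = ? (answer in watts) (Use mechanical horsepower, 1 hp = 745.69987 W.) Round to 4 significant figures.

89.59 hp = 66807.3 W and 9.277 kW = 9277.00 W.
66807.3 − 9277.00 ≈ 57530 W.

57530 watts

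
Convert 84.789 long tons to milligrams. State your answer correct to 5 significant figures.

8.6150e+10 mg

1 long ton = 1.01605e+9 mg.
So 84.789 × 1.01605e+9 ≈ 8.6150e+10 mg.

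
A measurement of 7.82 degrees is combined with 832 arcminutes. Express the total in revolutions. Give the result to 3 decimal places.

0.060 revolutions

7.82 ° = 0.0217222 rev and 832 arcmin = 0.0385185 rev.
0.0217222 + 0.0385185 ≈ 0.060 rev.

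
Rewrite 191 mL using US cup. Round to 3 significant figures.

0.807 US cups

1 mL = 0.00422675 US cup.
Then 191 × 0.00422675 ≈ 0.807 US cup.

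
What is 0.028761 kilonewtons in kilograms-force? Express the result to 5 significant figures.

2.9328 kilograms-force

1 kilonewton = 101.972 kilograms-force.
Then 0.028761 × 101.972 ≈ 2.9328 kgf.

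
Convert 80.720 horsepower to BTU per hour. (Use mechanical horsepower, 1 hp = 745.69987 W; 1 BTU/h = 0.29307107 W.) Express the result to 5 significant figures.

205390 BTU per hour

1 horsepower = 2544.43 BTU per hour.
80.720 × 2544.43 ≈ 205390 BTU/h.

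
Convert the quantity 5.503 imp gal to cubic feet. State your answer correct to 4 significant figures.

0.8835 ft³

1 imp gal = 0.160544 ft³.
Thus 5.503 × 0.160544 ≈ 0.8835 ft³.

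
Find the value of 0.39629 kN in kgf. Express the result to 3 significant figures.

1 kilonewton = 101.972 kilograms-force.
Then 0.39629 × 101.972 ≈ 40.4 kgf.

40.4 kilograms-force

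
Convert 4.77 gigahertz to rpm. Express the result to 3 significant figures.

2.86 × 10^11 rpm

1 gigahertz = 6.00000 × 10^10 revolutions per minute.
4.77 × 6.00000 × 10^10 ≈ 2.86 × 10^11 rpm.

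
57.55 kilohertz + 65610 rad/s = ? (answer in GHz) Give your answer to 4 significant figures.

57.55 kHz = 5.75500e-5 GHz and 65610 rad/s = 1.04422e-5 GHz.
5.75500e-5 + 1.04422e-5 ≈ 6.799e-5 GHz.

6.799e-5 GHz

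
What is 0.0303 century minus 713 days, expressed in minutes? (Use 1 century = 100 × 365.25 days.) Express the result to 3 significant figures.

567000 min

0.0303 century = 1.59366e+6 min and 713 d = 1.02672e+6 min.
1.59366e+6 − 1.02672e+6 ≈ 567000 min.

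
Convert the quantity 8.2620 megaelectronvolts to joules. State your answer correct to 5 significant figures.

1.3237e-12 J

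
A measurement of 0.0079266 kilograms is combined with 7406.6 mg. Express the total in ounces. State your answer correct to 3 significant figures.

0.0079266 kg = 0.279603 oz and 7406.6 mg = 0.261260 oz.
0.279603 + 0.261260 ≈ 0.541 oz.

0.541 ounces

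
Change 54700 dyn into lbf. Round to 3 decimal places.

0.123 pounds-force

1 dyn = 2.24809e-6 pounds-force.
Thus 54700 × 2.24809e-6 ≈ 0.123 lbf.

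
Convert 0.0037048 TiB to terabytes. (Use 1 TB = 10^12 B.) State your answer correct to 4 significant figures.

1 TiB = 1.09951 TB.
So 0.0037048 × 1.09951 ≈ 0.004073 TB.

0.004073 TB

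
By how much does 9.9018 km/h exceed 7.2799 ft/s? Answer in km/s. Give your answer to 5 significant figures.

0.00053159 kilometers per second

9.9018 km/h = 0.00275050 km/s and 7.2799 ft/s = 0.00221891 km/s.
0.00275050 − 0.00221891 ≈ 0.00053159 km/s.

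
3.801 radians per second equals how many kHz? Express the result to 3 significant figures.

0.000605 kHz

1 rad/s = 0.000159155 kilohertz.
Then 3.801 × 0.000159155 ≈ 0.000605 kHz.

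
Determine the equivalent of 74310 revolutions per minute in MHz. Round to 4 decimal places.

0.0012 MHz

1 revolution per minute = 1.66667e-8 megahertz.
Then 74310 × 1.66667e-8 ≈ 0.0012 MHz.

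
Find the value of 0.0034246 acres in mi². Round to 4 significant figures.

5.351 × 10^-6 mi²

1 acre = 0.00156250 mi².
0.0034246 × 0.00156250 ≈ 5.351 × 10^-6 mi².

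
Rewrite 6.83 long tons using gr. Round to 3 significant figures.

1 long ton = 1.56800 × 10^7 grains.
6.83 × 1.56800 × 10^7 ≈ 1.07 × 10^8 gr.

1.07 × 10^8 gr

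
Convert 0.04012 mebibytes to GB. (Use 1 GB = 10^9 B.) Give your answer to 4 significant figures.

4.207e-5 GB

1 mebibyte = 0.00104858 GB.
So 0.04012 × 0.00104858 ≈ 4.207e-5 GB.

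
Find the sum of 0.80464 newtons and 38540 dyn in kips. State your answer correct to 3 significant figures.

0.000268 kip

0.80464 N = 0.000180890 kip and 38540 dyn = 8.66414 × 10^-5 kip.
0.000180890 + 8.66414 × 10^-5 ≈ 0.000268 kip.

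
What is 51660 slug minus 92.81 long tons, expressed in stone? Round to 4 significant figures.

103900 stone

51660 slug = 118722 st and 92.81 long ton = 14849.6 st.
118722 − 14849.6 ≈ 103900 st.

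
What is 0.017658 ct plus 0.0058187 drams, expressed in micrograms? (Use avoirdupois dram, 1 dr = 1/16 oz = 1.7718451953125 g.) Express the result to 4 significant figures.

0.017658 ct = 3531.60 μg and 0.0058187 dr = 10309.8 μg.
3531.60 + 10309.8 ≈ 13840 μg.

13840 μg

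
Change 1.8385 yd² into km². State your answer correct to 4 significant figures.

1.537 × 10^-6 km²

1 square yard = 8.36127 × 10^-7 km².
1.8385 × 8.36127 × 10^-7 ≈ 1.537 × 10^-6 km².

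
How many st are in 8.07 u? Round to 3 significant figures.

2.11 × 10^-27 stone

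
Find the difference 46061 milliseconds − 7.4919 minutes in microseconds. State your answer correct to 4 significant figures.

46061 ms = 4.60610 × 10^7 μs and 7.4919 min = 4.49514 × 10^8 μs.
4.60610 × 10^7 − 4.49514 × 10^8 ≈ -4.035 × 10^8 μs.

-4.035 × 10^8 microseconds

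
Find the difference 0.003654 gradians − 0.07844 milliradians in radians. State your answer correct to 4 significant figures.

-2.104 × 10^-5 rad

0.003654 grad = 5.73969 × 10^-5 rad and 0.07844 mrad = 7.84400 × 10^-5 rad.
5.73969 × 10^-5 − 7.84400 × 10^-5 ≈ -2.104 × 10^-5 rad.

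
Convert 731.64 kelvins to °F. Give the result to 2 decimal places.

857.28 degrees Fahrenheit

K = (°F + 459.67) × 5/9.
Applying the formula gives 857.28 °F.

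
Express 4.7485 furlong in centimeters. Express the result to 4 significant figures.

1 furlong = 20116.8 cm.
4.7485 × 20116.8 ≈ 95520 cm.

95520 cm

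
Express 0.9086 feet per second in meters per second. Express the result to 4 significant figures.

0.2769 m/s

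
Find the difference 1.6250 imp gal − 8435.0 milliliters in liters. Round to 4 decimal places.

1.6250 imp gal = 7.38740 L and 8435.0 mL = 8.43500 L.
7.38740 − 8.43500 ≈ -1.0476 L.

-1.0476 liters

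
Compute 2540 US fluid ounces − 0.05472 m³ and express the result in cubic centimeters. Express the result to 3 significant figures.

20400 cm³

2540 US fl oz = 75116.8 cm³ and 0.05472 m³ = 54720.0 cm³.
75116.8 − 54720.0 ≈ 20400 cm³.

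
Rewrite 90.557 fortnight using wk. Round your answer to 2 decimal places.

1 fortnight = 2.00000 wk.
90.557 × 2.00000 ≈ 181.11 wk.

181.11 wk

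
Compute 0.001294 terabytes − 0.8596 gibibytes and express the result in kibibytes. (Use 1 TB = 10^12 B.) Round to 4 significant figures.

0.001294 TB = 1.26367 × 10^6 KiB and 0.8596 GiB = 901356 KiB.
1.26367 × 10^6 − 901356 ≈ 362300 KiB.

362300 KiB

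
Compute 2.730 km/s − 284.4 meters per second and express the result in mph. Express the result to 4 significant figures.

5471 miles per hour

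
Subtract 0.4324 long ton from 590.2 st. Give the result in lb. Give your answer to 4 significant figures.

7294 pounds

590.2 st = 8262.80 lb and 0.4324 long ton = 968.576 lb.
8262.80 − 968.576 ≈ 7294 lb.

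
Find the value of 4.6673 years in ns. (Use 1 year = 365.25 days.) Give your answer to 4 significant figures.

1 yr = 3.15576e+16 ns.
Then 4.6673 × 3.15576e+16 ≈ 1.473e+17 ns.

1.473e+17 nanoseconds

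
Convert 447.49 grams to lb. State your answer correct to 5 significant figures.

0.98655 lb

1 g = 0.00220462 lb.
So 447.49 × 0.00220462 ≈ 0.98655 lb.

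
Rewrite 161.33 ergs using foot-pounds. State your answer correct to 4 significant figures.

1.190e-5 ft·lbf

1 erg = 7.37562e-8 foot-pounds.
161.33 × 7.37562e-8 ≈ 1.190e-5 ft·lbf.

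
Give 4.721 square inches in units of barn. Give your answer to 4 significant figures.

1 in² = 6.45160e+24 barn.
4.721 × 6.45160e+24 ≈ 3.046e+25 barn.

3.046e+25 barns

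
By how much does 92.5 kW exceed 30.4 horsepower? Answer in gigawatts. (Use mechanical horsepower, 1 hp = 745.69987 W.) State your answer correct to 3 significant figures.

6.98 × 10^-5 gigawatts

92.5 kW = 9.25000 × 10^-5 GW and 30.4 hp = 2.26693 × 10^-5 GW.
9.25000 × 10^-5 − 2.26693 × 10^-5 ≈ 6.98 × 10^-5 GW.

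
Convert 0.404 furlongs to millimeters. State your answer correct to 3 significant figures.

1 furlong = 201168 millimeters.
Then 0.404 × 201168 ≈ 81300 mm.

81300 millimeters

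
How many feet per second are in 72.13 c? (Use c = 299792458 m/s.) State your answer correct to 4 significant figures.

7.094e+10 feet per second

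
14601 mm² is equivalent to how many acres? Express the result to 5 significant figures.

1 mm² = 2.47105e-10 acres.
14601 × 2.47105e-10 ≈ 3.6080e-6 acre.

3.6080e-6 acre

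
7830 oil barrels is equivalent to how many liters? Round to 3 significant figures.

1 oil barrel = 158.987 L.
Thus 7830 × 158.987 ≈ 1.24 × 10^6 L.

1.24 × 10^6 liters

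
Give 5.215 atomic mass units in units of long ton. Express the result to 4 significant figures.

8.523 × 10^-30 long tons

1 u = 1.63431 × 10^-30 long ton.
Thus 5.215 × 1.63431 × 10^-30 ≈ 8.523 × 10^-30 long ton.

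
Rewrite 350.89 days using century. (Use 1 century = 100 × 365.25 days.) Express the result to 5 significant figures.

0.0096068 century

1 d = 2.73785 × 10^-5 centuries.
Thus 350.89 × 2.73785 × 10^-5 ≈ 0.0096068 century.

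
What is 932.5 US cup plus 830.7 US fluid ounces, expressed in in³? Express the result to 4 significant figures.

14960 in³

932.5 US cup = 13463.0 in³ and 830.7 US fl oz = 1499.15 in³.
13463.0 + 1499.15 ≈ 14960 in³.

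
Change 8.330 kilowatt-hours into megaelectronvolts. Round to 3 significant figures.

1 kWh = 2.24694e+19 megaelectronvolts.
8.330 × 2.24694e+19 ≈ 1.87e+20 MeV.

1.87e+20 MeV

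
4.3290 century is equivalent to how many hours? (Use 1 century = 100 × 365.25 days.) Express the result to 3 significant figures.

1 century = 876600 hours.
Then 4.3290 × 876600 ≈ 3.79 × 10^6 h.

3.79 × 10^6 h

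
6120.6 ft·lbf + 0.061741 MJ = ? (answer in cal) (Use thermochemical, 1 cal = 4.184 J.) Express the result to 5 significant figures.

6120.6 ft·lbf = 1983.37 cal and 0.061741 MJ = 14756.5 cal.
1983.37 + 14756.5 ≈ 16740 cal.

16740 calories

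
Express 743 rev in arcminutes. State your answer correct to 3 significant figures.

1.60e+7 arcmin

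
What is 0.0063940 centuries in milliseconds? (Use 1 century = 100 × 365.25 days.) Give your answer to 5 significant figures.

1 century = 3.15576 × 10^12 ms.
Then 0.0063940 × 3.15576 × 10^12 ≈ 2.0178 × 10^10 ms.

2.0178 × 10^10 ms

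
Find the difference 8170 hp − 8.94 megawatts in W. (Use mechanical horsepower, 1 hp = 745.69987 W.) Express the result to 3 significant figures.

-2.85 × 10^6 W

8170 hp = 6.09237 × 10^6 W and 8.94 MW = 8.94000 × 10^6 W.
6.09237 × 10^6 − 8.94000 × 10^6 ≈ -2.85 × 10^6 W.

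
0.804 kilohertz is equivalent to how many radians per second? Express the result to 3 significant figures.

1 kHz = 6283.19 rad/s.
So 0.804 × 6283.19 ≈ 5050 rad/s.

5050 rad/s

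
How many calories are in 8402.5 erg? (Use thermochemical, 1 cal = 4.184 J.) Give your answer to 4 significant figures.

1 erg = 2.39006 × 10^-8 calories.
So 8402.5 × 2.39006 × 10^-8 ≈ 0.0002008 cal.

0.0002008 cal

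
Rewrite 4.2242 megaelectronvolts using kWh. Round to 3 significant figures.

1.88 × 10^-19 kilowatt-hours

1 megaelectronvolt = 4.45049 × 10^-20 kWh.
Then 4.2242 × 4.45049 × 10^-20 ≈ 1.88 × 10^-19 kWh.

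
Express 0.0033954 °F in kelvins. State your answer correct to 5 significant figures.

255.37 kelvins

K = (°F + 459.67) × 5/9.
Applying the formula gives 255.37 K.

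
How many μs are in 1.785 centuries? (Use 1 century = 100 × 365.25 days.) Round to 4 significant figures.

1 century = 3.15576e+15 μs.
So 1.785 × 3.15576e+15 ≈ 5.633e+15 μs.

5.633e+15 microseconds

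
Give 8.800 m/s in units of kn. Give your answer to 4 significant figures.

17.11 kn

1 m/s = 1.94384 kn.
Then 8.800 × 1.94384 ≈ 17.11 kn.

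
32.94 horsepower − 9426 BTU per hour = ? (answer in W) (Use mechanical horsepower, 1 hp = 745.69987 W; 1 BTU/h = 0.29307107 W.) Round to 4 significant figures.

21800 W

32.94 hp = 24563.4 W and 9426 BTU/h = 2762.49 W.
24563.4 − 2762.49 ≈ 21800 W.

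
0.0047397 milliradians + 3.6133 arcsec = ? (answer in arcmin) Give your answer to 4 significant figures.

0.07652 arcmin

0.0047397 mrad = 0.0162939 arcmin and 3.6133 arcsec = 0.0602217 arcmin.
0.0162939 + 0.0602217 ≈ 0.07652 arcmin.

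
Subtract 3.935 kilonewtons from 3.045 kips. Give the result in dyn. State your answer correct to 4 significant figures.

9.610 × 10^8 dyn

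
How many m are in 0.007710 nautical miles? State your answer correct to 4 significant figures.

14.28 m

1 nmi = 1852.00 m.
So 0.007710 × 1852.00 ≈ 14.28 m.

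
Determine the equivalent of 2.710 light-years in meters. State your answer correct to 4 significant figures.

2.564e+16 m

1 ly = 9.46073e+15 m.
Then 2.710 × 9.46073e+15 ≈ 2.564e+16 m.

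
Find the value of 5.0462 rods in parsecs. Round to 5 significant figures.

8.2246e-16 parsecs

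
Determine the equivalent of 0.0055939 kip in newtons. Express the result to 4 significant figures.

24.88 N

1 kip = 4448.22 N.
0.0055939 × 4448.22 ≈ 24.88 N.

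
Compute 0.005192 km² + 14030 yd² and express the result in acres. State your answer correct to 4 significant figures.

0.005192 km² = 1.28297 acre and 14030 yd² = 2.89876 acre.
1.28297 + 2.89876 ≈ 4.182 acre.

4.182 acres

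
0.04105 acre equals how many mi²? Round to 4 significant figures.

6.414e-5 mi²

1 acre = 0.00156250 mi².
So 0.04105 × 0.00156250 ≈ 6.414e-5 mi².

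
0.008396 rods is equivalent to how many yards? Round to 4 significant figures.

1 rod = 5.50000 yd.
Thus 0.008396 × 5.50000 ≈ 0.04618 yd.

0.04618 yd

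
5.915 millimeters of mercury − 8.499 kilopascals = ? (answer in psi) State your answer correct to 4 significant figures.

-1.118 psi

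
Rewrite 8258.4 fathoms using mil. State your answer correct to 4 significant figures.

5.946e+8 mil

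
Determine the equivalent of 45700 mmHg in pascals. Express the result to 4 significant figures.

6.093 × 10^6 pascals

1 mmHg = 133.322 pascals.
45700 × 133.322 ≈ 6.093 × 10^6 Pa.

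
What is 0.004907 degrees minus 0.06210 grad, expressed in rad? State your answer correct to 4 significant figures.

0.004907 ° = 8.56433 × 10^-5 rad and 0.06210 grad = 0.000975465 rad.
8.56433 × 10^-5 − 0.000975465 ≈ -0.0008898 rad.

-0.0008898 rad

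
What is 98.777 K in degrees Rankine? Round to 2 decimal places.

°R = K × 9/5.
Applying the formula gives 177.80 °R.

177.80 degrees Rankine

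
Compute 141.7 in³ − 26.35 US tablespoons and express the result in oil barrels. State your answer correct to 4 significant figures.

141.7 in³ = 0.0146052 bbl and 26.35 US tbsp = 0.00245071 bbl.
0.0146052 − 0.00245071 ≈ 0.01215 bbl.

0.01215 oil barrels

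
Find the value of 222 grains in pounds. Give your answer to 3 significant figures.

0.0317 pounds

1 gr = 0.000142857 pounds.
So 222 × 0.000142857 ≈ 0.0317 lb.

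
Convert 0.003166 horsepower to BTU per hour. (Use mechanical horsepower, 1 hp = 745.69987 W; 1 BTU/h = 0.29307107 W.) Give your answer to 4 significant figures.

1 horsepower = 2544.43 BTU per hour.
Then 0.003166 × 2544.43 ≈ 8.056 BTU/h.

8.056 BTU/h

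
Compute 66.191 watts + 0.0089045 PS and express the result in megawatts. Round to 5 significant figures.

7.2740 × 10^-5 MW

66.191 W = 6.61910 × 10^-5 MW and 0.0089045 PS = 6.54925 × 10^-6 MW.
6.61910 × 10^-5 + 6.54925 × 10^-6 ≈ 7.2740 × 10^-5 MW.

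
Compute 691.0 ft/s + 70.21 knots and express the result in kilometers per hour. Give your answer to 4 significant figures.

691.0 ft/s = 758.220 km/h and 70.21 kn = 130.029 km/h.
758.220 + 130.029 ≈ 888.2 km/h.

888.2 km/h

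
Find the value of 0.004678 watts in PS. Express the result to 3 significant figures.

1 watt = 0.00135962 PS.
0.004678 × 0.00135962 ≈ 6.36e-6 PS.

6.36e-6 PS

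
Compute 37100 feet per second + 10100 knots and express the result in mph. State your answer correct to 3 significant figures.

37100 ft/s = 25295.5 mph and 10100 kn = 11622.9 mph.
25295.5 + 11622.9 ≈ 36900 mph.

36900 miles per hour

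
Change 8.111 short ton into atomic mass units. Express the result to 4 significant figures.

4.431e+30 atomic mass units

1 short ton = 5.46319e+29 u.
Then 8.111 × 5.46319e+29 ≈ 4.431e+30 u.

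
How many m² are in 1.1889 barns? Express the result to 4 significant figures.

1 barn = 1.00000e-28 m².
So 1.1889 × 1.00000e-28 ≈ 1.189e-28 m².

1.189e-28 square meters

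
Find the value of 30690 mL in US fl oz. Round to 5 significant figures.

1037.8 US fl oz

1 mL = 0.0338140 US fl oz.
30690 × 0.0338140 ≈ 1037.8 US fl oz.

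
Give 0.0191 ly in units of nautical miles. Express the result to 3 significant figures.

9.76e+10 nautical miles

1 light-year = 5.10839e+12 nautical miles.
So 0.0191 × 5.10839e+12 ≈ 9.76e+10 nmi.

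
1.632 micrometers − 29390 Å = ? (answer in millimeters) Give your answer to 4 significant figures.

1.632 μm = 0.00163200 mm and 29390 Å = 0.00293900 mm.
0.00163200 − 0.00293900 ≈ -0.001307 mm.

-0.001307 millimeters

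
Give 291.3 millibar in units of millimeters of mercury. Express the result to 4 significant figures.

1 mbar = 0.750062 millimeters of mercury.
Thus 291.3 × 0.750062 ≈ 218.5 mmHg.

218.5 mmHg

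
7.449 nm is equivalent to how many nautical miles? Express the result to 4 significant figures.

4.022e-12 nautical miles

1 nm = 5.39957e-13 nmi.
Then 7.449 × 5.39957e-13 ≈ 4.022e-12 nmi.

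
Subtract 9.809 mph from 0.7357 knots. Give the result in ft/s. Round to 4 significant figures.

-13.14 ft/s

0.7357 kn = 1.24172 ft/s and 9.809 mph = 14.3865 ft/s.
1.24172 − 14.3865 ≈ -13.14 ft/s.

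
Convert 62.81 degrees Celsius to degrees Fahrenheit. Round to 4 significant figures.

145.1 °F

°F = °C × 9/5 + 32.
Applying the formula gives 145.1 °F.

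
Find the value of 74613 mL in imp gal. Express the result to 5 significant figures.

1 mL = 0.000219969 imperial gallons.
Then 74613 × 0.000219969 ≈ 16.413 imp gal.

16.413 imp gal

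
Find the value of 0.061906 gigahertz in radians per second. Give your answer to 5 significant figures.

1 GHz = 6.28319 × 10^9 rad/s.
Thus 0.061906 × 6.28319 × 10^9 ≈ 3.8897 × 10^8 rad/s.

3.8897 × 10^8 rad/s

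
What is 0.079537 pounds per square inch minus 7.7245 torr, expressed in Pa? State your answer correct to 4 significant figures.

0.079537 psi = 548.388 Pa and 7.7245 torr = 1029.85 Pa.
548.388 − 1029.85 ≈ -481.5 Pa.

-481.5 Pa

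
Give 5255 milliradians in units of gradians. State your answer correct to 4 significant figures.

1 mrad = 0.0636620 gradians.
Thus 5255 × 0.0636620 ≈ 334.5 grad.

334.5 grad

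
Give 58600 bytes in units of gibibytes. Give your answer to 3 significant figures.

5.46e-5 gibibytes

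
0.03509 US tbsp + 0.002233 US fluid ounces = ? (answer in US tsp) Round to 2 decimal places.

0.03509 US tbsp = 0.105270 US tsp and 0.002233 US fl oz = 0.0133980 US tsp.
0.105270 + 0.0133980 ≈ 0.12 US tsp.

0.12 US tsp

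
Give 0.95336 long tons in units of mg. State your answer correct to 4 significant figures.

9.687 × 10^8 milligrams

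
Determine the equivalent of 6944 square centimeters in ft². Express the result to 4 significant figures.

7.474 square feet

1 cm² = 0.00107639 square feet.
Then 6944 × 0.00107639 ≈ 7.474 ft².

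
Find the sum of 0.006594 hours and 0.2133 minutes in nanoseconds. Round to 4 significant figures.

3.654 × 10^10 nanoseconds

0.006594 h = 2.37384 × 10^10 ns and 0.2133 min = 1.27980 × 10^10 ns.
2.37384 × 10^10 + 1.27980 × 10^10 ≈ 3.654 × 10^10 ns.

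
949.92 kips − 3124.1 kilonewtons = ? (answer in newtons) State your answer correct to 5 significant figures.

949.92 kip = 4225455 N and 3124.1 kN = 3124100 N.
4225455 − 3124100 ≈ 1.1014e+6 N.

1.1014e+6 N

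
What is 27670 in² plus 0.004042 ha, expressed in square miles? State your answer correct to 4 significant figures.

27670 in² = 6.89253 × 10^-6 mi² and 0.004042 ha = 1.56062 × 10^-5 mi².
6.89253 × 10^-6 + 1.56062 × 10^-5 ≈ 2.250 × 10^-5 mi².

2.250 × 10^-5 mi²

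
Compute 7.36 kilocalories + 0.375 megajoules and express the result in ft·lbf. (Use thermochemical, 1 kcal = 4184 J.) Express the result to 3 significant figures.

7.36 kcal = 22712.7 ft·lbf and 0.375 MJ = 276586 ft·lbf.
22712.7 + 276586 ≈ 299000 ft·lbf.

299000 foot-pounds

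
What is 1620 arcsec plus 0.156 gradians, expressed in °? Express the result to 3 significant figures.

1620 arcsec = 0.450000 ° and 0.156 grad = 0.140400 °.
0.450000 + 0.140400 ≈ 0.590 °.

0.590 °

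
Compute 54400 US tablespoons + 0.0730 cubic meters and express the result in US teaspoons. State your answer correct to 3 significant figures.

178000 US teaspoons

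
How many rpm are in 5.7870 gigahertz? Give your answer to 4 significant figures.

1 gigahertz = 6.00000 × 10^10 revolutions per minute.
5.7870 × 6.00000 × 10^10 ≈ 3.472 × 10^11 rpm.

3.472 × 10^11 rpm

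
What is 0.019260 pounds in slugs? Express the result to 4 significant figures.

0.0005986 slugs

1 pound = 0.0310810 slugs.
0.019260 × 0.0310810 ≈ 0.0005986 slug.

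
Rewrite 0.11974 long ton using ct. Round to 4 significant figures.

608300 ct

1 long ton = 5.08023 × 10^6 ct.
0.11974 × 5.08023 × 10^6 ≈ 608300 ct.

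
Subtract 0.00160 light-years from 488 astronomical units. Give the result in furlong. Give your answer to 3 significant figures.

488 au = 3.62899 × 10^11 furlong and 0.00160 ly = 7.52464 × 10^10 furlong.
3.62899 × 10^11 − 7.52464 × 10^10 ≈ 2.88 × 10^11 furlong.

2.88 × 10^11 furlong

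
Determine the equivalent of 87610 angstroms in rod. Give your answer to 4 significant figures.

1 angstrom = 1.98839 × 10^-11 rod.
Thus 87610 × 1.98839 × 10^-11 ≈ 1.742 × 10^-6 rod.

1.742 × 10^-6 rod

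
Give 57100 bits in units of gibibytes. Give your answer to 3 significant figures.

6.65 × 10^-6 GiB

1 bit = 1.16415 × 10^-10 gibibytes.
Thus 57100 × 1.16415 × 10^-10 ≈ 6.65 × 10^-6 GiB.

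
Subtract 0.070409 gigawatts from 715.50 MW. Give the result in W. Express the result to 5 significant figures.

6.4509 × 10^8 watts

715.50 MW = 7.15500 × 10^8 W and 0.070409 GW = 7.04090 × 10^7 W.
7.15500 × 10^8 − 7.04090 × 10^7 ≈ 6.4509 × 10^8 W.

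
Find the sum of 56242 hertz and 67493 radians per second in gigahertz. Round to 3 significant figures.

56242 Hz = 5.62420e-5 GHz and 67493 rad/s = 1.07418e-5 GHz.
5.62420e-5 + 1.07418e-5 ≈ 6.70e-5 GHz.

6.70e-5 GHz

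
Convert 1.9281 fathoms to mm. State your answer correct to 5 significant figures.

1 fathom = 1828.80 millimeters.
Thus 1.9281 × 1828.80 ≈ 3526.1 mm.

3526.1 mm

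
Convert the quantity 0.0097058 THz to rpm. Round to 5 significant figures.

5.8235e+11 revolutions per minute

1 terahertz = 6.00000e+13 rpm.
Then 0.0097058 × 6.00000e+13 ≈ 5.8235e+11 rpm.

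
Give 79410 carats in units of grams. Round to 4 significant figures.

1 carat = 0.200000 grams.
So 79410 × 0.200000 ≈ 15880 g.

15880 grams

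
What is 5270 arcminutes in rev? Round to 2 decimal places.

1 arcminute = 4.62963e-5 revolutions.
Thus 5270 × 4.62963e-5 ≈ 0.24 rev.

0.24 rev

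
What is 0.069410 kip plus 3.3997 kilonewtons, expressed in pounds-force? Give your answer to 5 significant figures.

0.069410 kip = 69.4100 lbf and 3.3997 kN = 764.283 lbf.
69.4100 + 764.283 ≈ 833.69 lbf.

833.69 lbf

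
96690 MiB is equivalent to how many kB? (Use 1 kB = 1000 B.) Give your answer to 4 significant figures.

1 mebibyte = 1048.58 kB.
So 96690 × 1048.58 ≈ 1.014 × 10^8 kB.

1.014 × 10^8 kB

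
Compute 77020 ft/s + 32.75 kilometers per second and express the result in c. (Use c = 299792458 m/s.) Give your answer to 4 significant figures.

77020 ft/s = 7.83065e-5 c and 32.75 km/s = 0.000109242 c.
7.83065e-5 + 0.000109242 ≈ 0.0001875 c.

0.0001875 c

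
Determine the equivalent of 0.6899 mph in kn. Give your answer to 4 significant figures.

1 mile per hour = 0.868976 knots.
Thus 0.6899 × 0.868976 ≈ 0.5995 kn.

0.5995 kn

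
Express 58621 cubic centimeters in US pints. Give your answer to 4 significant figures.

1 cm³ = 0.00211338 US pints.
Thus 58621 × 0.00211338 ≈ 123.9 US pt.

123.9 US pt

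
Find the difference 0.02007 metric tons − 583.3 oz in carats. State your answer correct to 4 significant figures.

17670 ct

0.02007 t = 100350 ct and 583.3 oz = 82681.4 ct.
100350 − 82681.4 ≈ 17670 ct.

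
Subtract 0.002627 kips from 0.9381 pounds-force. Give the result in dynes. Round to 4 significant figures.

0.9381 lbf = 417288 dyn and 0.002627 kip = 1.16855 × 10^6 dyn.
417288 − 1.16855 × 10^6 ≈ -751300 dyn.

-751300 dyn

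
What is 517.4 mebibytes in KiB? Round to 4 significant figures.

1 MiB = 1024.00 kibibytes.
So 517.4 × 1024.00 ≈ 529800 KiB.

529800 kibibytes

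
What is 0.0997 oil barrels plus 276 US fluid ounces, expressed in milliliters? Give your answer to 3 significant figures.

0.0997 bbl = 15851.0 mL and 276 US fl oz = 8162.29 mL.
15851.0 + 8162.29 ≈ 24000 mL.

24000 milliliters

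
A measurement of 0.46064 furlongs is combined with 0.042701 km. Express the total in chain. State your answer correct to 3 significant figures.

0.46064 furlong = 4.60640 chain and 0.042701 km = 2.12265 chain.
4.60640 + 2.12265 ≈ 6.73 chain.

6.73 chain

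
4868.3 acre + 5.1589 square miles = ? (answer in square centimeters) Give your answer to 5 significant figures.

3.3063 × 10^11 cm²

4868.3 acre = 1.97013 × 10^11 cm² and 5.1589 mi² = 1.33615 × 10^11 cm².
1.97013 × 10^11 + 1.33615 × 10^11 ≈ 3.3063 × 10^11 cm².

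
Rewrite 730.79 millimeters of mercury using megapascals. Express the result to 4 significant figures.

0.09743 megapascals

1 millimeter of mercury = 0.000133322 megapascals.
Thus 730.79 × 0.000133322 ≈ 0.09743 MPa.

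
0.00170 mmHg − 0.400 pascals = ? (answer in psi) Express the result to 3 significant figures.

-2.51e-5 psi

0.00170 mmHg = 3.28725e-5 psi and 0.400 Pa = 5.80151e-5 psi.
3.28725e-5 − 5.80151e-5 ≈ -2.51e-5 psi.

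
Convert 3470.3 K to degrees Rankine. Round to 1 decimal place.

6246.5 degrees Rankine

°R = K × 9/5.
Applying the formula gives 6246.5 °R.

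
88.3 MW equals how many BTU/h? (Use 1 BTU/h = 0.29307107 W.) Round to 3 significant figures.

3.01e+8 BTU/h

1 megawatt = 3.41214e+6 BTU/h.
88.3 × 3.41214e+6 ≈ 3.01e+8 BTU/h.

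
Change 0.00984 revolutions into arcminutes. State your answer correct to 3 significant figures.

1 revolution = 21600.0 arcminutes.
Thus 0.00984 × 21600.0 ≈ 213 arcmin.

213 arcmin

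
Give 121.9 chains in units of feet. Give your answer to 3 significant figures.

1 chain = 66.0000 ft.
So 121.9 × 66.0000 ≈ 8050 ft.

8050 ft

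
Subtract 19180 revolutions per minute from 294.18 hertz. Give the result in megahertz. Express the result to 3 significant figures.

-2.55 × 10^-5 MHz

294.18 Hz = 0.000294180 MHz and 19180 rpm = 0.000319667 MHz.
0.000294180 − 0.000319667 ≈ -2.55 × 10^-5 MHz.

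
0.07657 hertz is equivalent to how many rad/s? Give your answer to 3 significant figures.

1 hertz = 6.28319 rad/s.
Then 0.07657 × 6.28319 ≈ 0.481 rad/s.

0.481 rad/s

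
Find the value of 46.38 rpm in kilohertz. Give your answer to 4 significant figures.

0.0007730 kHz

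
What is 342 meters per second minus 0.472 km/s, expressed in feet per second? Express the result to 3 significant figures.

-427 feet per second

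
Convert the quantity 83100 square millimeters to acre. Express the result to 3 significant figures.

2.05e-5 acre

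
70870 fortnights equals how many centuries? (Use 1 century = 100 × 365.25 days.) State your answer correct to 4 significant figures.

27.16 century

1 fortnight = 0.000383299 centuries.
Then 70870 × 0.000383299 ≈ 27.16 century.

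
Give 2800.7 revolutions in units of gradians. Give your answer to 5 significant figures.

1.1203 × 10^6 gradians

1 revolution = 400.000 gradians.
Thus 2800.7 × 400.000 ≈ 1.1203 × 10^6 grad.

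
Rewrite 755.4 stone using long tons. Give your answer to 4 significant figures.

4.721 long ton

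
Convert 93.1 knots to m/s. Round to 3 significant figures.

1 kn = 0.514444 m/s.
So 93.1 × 0.514444 ≈ 47.9 m/s.

47.9 meters per second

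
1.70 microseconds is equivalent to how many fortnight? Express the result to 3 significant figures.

1 microsecond = 8.26720 × 10^-13 fortnight.
So 1.70 × 8.26720 × 10^-13 ≈ 1.41 × 10^-12 fortnight.

1.41 × 10^-12 fortnights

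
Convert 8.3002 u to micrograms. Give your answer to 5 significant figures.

1.3783e-17 micrograms

1 atomic mass unit = 1.66054e-18 μg.
8.3002 × 1.66054e-18 ≈ 1.3783e-17 μg.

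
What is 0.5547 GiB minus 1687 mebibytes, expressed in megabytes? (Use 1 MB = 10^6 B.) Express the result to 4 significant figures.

0.5547 GiB = 595.605 MB and 1687 MiB = 1768.95 MB.
595.605 − 1768.95 ≈ -1173 MB.

-1173 MB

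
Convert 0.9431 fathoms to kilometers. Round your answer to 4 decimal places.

0.0017 kilometers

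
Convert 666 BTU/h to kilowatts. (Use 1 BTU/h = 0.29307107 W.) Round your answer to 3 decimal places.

1 BTU/h = 0.000293071 kW.
Then 666 × 0.000293071 ≈ 0.195 kW.

0.195 kW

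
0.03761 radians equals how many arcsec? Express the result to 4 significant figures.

7758 arcsec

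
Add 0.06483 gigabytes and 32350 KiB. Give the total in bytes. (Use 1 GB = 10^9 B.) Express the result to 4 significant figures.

0.06483 GB = 6.48300e+7 B and 32350 KiB = 3.31264e+7 B.
6.48300e+7 + 3.31264e+7 ≈ 9.796e+7 B.

9.796e+7 B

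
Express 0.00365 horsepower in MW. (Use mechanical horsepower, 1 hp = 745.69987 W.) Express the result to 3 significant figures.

2.72e-6 MW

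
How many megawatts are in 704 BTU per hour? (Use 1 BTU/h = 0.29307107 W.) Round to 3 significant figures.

1 BTU/h = 2.93071 × 10^-7 MW.
704 × 2.93071 × 10^-7 ≈ 0.000206 MW.

0.000206 MW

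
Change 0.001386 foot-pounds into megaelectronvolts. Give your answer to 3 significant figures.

1 ft·lbf = 8.46235e+12 MeV.
0.001386 × 8.46235e+12 ≈ 1.17e+10 MeV.

1.17e+10 megaelectronvolts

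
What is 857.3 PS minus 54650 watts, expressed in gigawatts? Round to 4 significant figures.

0.0005759 gigawatts

857.3 PS = 0.000630543 GW and 54650 W = 5.46500e-5 GW.
0.000630543 − 5.46500e-5 ≈ 0.0005759 GW.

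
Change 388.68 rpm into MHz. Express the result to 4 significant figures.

1 revolution per minute = 1.66667e-8 megahertz.
So 388.68 × 1.66667e-8 ≈ 6.478e-6 MHz.

6.478e-6 MHz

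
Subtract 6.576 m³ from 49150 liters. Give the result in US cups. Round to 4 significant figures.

179900 US cups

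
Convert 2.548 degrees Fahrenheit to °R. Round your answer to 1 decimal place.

°R = °F + 459.67.
Applying the formula gives 462.2 °R.

462.2 °R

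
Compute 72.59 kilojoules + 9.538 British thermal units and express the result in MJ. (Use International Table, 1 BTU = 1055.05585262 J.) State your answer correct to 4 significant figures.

0.08265 MJ

72.59 kJ = 0.0725900 MJ and 9.538 BTU = 0.0100631 MJ.
0.0725900 + 0.0100631 ≈ 0.08265 MJ.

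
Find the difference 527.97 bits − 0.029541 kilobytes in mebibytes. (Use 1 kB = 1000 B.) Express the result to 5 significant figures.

3.4766 × 10^-5 MiB

527.97 bit = 6.29389 × 10^-5 MiB and 0.029541 kB = 2.81725 × 10^-5 MiB.
6.29389 × 10^-5 − 2.81725 × 10^-5 ≈ 3.4766 × 10^-5 MiB.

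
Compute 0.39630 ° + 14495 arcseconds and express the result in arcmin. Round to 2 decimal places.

265.36 arcmin

0.39630 ° = 23.7780 arcmin and 14495 arcsec = 241.583 arcmin.
23.7780 + 241.583 ≈ 265.36 arcmin.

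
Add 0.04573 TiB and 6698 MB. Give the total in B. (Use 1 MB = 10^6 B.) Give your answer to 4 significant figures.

0.04573 TiB = 5.02807e+10 B and 6698 MB = 6.69800e+9 B.
5.02807e+10 + 6.69800e+9 ≈ 5.698e+10 B.

5.698e+10 bytes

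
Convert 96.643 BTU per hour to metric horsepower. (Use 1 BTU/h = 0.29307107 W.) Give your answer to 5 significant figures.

0.038509 metric horsepower

1 BTU/h = 0.000398466 PS.
Then 96.643 × 0.000398466 ≈ 0.038509 PS.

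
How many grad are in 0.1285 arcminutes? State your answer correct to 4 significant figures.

0.002380 grad

1 arcmin = 0.0185185 grad.
Then 0.1285 × 0.0185185 ≈ 0.002380 grad.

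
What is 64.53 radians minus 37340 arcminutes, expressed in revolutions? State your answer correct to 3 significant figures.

8.54 rev

64.53 rad = 10.2703 rev and 37340 arcmin = 1.72870 rev.
10.2703 − 1.72870 ≈ 8.54 rev.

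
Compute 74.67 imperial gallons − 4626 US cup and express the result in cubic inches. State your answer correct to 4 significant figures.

-46070 cubic inches

74.67 imp gal = 20714.9 in³ and 4626 US cup = 66787.9 in³.
20714.9 − 66787.9 ≈ -46070 in³.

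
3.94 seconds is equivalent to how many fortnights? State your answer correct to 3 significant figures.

1 second = 8.26720e-7 fortnight.
3.94 × 8.26720e-7 ≈ 3.26e-6 fortnight.

3.26e-6 fortnights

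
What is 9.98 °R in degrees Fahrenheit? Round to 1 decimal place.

°R = °F + 459.67.
Applying the formula gives -449.7 °F.

-449.7 degrees Fahrenheit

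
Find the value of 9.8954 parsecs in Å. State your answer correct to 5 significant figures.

1 parsec = 3.08568 × 10^26 Å.
Thus 9.8954 × 3.08568 × 10^26 ≈ 3.0534 × 10^27 Å.

3.0534 × 10^27 Å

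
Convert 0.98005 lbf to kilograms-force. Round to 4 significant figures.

0.4445 kilograms-force

1 lbf = 0.453592 kgf.
Thus 0.98005 × 0.453592 ≈ 0.4445 kgf.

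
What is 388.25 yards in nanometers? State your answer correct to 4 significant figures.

1 yd = 9.14400e+8 nanometers.
Thus 388.25 × 9.14400e+8 ≈ 3.550e+11 nm.

3.550e+11 nm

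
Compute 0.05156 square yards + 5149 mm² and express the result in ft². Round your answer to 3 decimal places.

0.519 ft²

0.05156 yd² = 0.464040 ft² and 5149 mm² = 0.0554234 ft².
0.464040 + 0.0554234 ≈ 0.519 ft².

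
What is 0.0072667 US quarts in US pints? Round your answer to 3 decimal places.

1 US quart = 2.00000 US pt.
So 0.0072667 × 2.00000 ≈ 0.015 US pt.

0.015 US pints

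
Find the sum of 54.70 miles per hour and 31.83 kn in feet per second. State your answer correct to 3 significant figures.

134 ft/s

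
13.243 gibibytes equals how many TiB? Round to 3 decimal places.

0.013 TiB

1 GiB = 0.0009765625 tebibytes.
13.243 × 0.0009765625 ≈ 0.013 TiB.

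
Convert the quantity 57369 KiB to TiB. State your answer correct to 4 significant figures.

5.343 × 10^-5 TiB

1 kibibyte = 9.31323 × 10^-10 TiB.
So 57369 × 9.31323 × 10^-10 ≈ 5.343 × 10^-5 TiB.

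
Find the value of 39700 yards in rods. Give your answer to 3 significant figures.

1 yard = 0.181818 rod.
Thus 39700 × 0.181818 ≈ 7220 rod.

7220 rod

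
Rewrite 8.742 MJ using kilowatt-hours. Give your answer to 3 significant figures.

2.43 kWh

1 megajoule = 0.277778 kWh.
So 8.742 × 0.277778 ≈ 2.43 kWh.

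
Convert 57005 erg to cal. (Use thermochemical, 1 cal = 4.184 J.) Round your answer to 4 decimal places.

1 erg = 2.39006 × 10^-8 calories.
Then 57005 × 2.39006 × 10^-8 ≈ 0.0014 cal.

0.0014 calories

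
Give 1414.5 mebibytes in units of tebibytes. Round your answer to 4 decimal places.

1 MiB = 9.53674 × 10^-7 TiB.
1414.5 × 9.53674 × 10^-7 ≈ 0.0013 TiB.

0.0013 tebibytes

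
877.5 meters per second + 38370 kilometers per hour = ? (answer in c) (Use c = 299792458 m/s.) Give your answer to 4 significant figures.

877.5 m/s = 2.92702e-6 c and 38370 km/h = 3.55524e-5 c.
2.92702e-6 + 3.55524e-5 ≈ 3.848e-5 c.

3.848e-5 c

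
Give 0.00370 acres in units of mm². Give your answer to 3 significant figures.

1.50e+7 mm²

1 acre = 4.04686e+9 square millimeters.
0.00370 × 4.04686e+9 ≈ 1.50e+7 mm².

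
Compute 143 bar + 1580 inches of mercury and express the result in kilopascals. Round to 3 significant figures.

19700 kPa

143 bar = 14300.0 kPa and 1580 inHg = 5350.49 kPa.
14300.0 + 5350.49 ≈ 19700 kPa.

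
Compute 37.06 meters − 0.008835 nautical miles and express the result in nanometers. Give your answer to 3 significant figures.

2.07 × 10^10 nanometers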